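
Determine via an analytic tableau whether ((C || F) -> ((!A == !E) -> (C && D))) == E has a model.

Satisfiable

Initial set: {(((C || F) -> ((!A == !E) -> (C && D))) == E)}.
(((C || F) -> ((!A == !E) -> (C && D))) == E): β-rule — branch into ((C || F) -> ((!A == !E) -> (C && D))), E  //  !((C || F) -> ((!A == !E) -> (C && D))), !E.
  branch 1 (add ((C || F) -> ((!A == !E) -> (C && D))), E):
    ((C || F) -> ((!A == !E) -> (C && D))): β-rule — branch into !(C || F)  //  ((!A == !E) -> (C && D)).
      branch 1.1 (add !(C || F)):
        !(C || F): α-rule — add !C, !F.
        ○ open, literals {C=F, E=T, F=F}.
      branch 1.2 (add ((!A == !E) -> (C && D))):
        ((!A == !E) -> (C && D)): β-rule — branch into !(!A == !E)  //  (C && D).
          branch 1.2.1 (add !(!A == !E)):
            !(!A == !E): β-rule — branch into !A, !!E  //  !!A, !E.
              branch 1.2.1.1 (add !A, !!E):
                ○ open, literals {A=F, E=T}.
              branch 1.2.1.2 (add !!A, !E):
                × closes — contains both E and !E.
          branch 1.2.2 (add (C && D)):
            (C && D): α-rule — add C, D.
            ○ open, literals {C=T, D=T, E=T}.
  branch 2 (add !((C || F) -> ((!A == !E) -> (C && D))), !E):
    !((C || F) -> ((!A == !E) -> (C && D))): α-rule — add (C || F), !((!A == !E) -> (C && D)).
    !((!A == !E) -> (C && D)): α-rule — add (!A == !E), !(C && D).
    (C || F): β-rule — branch into C  //  F.
      branch 2.1 (add C):
        (!A == !E): β-rule — branch into !A, !E  //  !!A, !!E.
          branch 2.1.1 (add !A, !E):
            !(C && D): β-rule — branch into !C  //  !D.
              branch 2.1.1.1 (add !C):
                × closes — contains both C and !C.
              branch 2.1.1.2 (add !D):
                ○ open, literals {A=F, C=T, D=F, E=F}.
          branch 2.1.2 (add !!A, !!E):
            × closes — contains both E and !E.
      branch 2.2 (add F):
        (!A == !E): β-rule — branch into !A, !E  //  !!A, !!E.
          branch 2.2.1 (add !A, !E):
            !(C && D): β-rule — branch into !C  //  !D.
              branch 2.2.1.1 (add !C):
                ○ open, literals {A=F, C=F, E=F, F=T}.
              branch 2.2.1.2 (add !D):
                ○ open, literals {A=F, D=F, E=F, F=T}.
          branch 2.2.2 (add !!A, !!E):
            × closes — contains both E and !E.
4 branches closed, 6 open.
An open branch gives a satisfying assignment: C=F, E=T, F=F.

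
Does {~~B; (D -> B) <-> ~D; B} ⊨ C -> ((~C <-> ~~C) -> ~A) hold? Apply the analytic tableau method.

Initial set: {~~B; ((D -> B) <-> ~D); B; ~(C -> ((~C <-> ~~C) -> ~A))}.
~~B: drop double negation, giving B.
~(C -> ((~C <-> ~~C) -> ~A)): α-rule — add C, ~((~C <-> ~~C) -> ~A).
~((~C <-> ~~C) -> ~A): α-rule — add (~C <-> ~~C), ~~A.
((D -> B) <-> ~D): β-rule — branch into (D -> B), ~D  //  ~(D -> B), ~~D.
  branch 1 (add (D -> B), ~D):
    (~C <-> ~~C): β-rule — branch into ~C, ~~C  //  ~~C, ~~~C.
      branch 1.1 (add ~C, ~~C):
        × closes — contains both C and ~C.
      branch 1.2 (add ~~C, ~~~C):
        ~~~C: drop double negation, giving ~C.
        × closes — contains both C and ~C.
  branch 2 (add ~(D -> B), ~~D):
    ~(D -> B): α-rule — add D, ~B.
    × closes — contains both B and ~B.
All 3 branches close.
Every branch closed, so the premises entail the conclusion.

Yes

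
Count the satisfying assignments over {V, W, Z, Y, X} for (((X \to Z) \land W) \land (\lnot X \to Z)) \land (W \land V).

4

Initial set: {((((X \to Z) \land W) \land (\lnot X \to Z)) \land (W \land V))}.
((((X \to Z) \land W) \land (\lnot X \to Z)) \land (W \land V)): α-rule — add (((X \to Z) \land W) \land (\lnot X \to Z)), (W \land V).
(((X \to Z) \land W) \land (\lnot X \to Z)): α-rule — add ((X \to Z) \land W), (\lnot X \to Z).
(W \land V): α-rule — add W, V.
((X \to Z) \land W): α-rule — add (X \to Z), W.
(\lnot X \to Z): β-rule — branch into \lnot \lnot X  //  Z.
  branch 1 (add \lnot \lnot X):
    (X \to Z): β-rule — branch into \lnot X  //  Z.
      branch 1.1 (add \lnot X):
        × closes — contains both X and \lnot X.
      branch 1.2 (add Z):
        ○ open, literals {V=T, W=T, X=T, Z=T}.
  branch 2 (add Z):
    (X \to Z): β-rule — branch into \lnot X  //  Z.
      branch 2.1 (add \lnot X):
        ○ open, literals {V=T, W=T, X=F, Z=T}.
      branch 2.2 (add Z):
        ○ open, literals {V=T, W=T, Z=T}.
1 branch closed, 3 open.
Each open branch fixes some atoms; the unmentioned ones are free. Counting distinct full assignments: branch {V=T, W=T, X=T, Z=T} (Y) contributes 2 new; branch {V=T, W=T, X=F, Z=T} (Y) contributes 2 new; branch {V=T, W=T, Z=T} (Y, X) contributes 0 new. Total: 4.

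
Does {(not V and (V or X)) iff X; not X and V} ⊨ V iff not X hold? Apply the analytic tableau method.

Yes

Initial set: {T ((not V and (V or X)) iff X); T (not X and V); F (V iff not X)}.
T (not X and V): α-rule — add T not X, T V.
T ((not V and (V or X)) iff X): β-rule — branch into T (not V and (V or X)), T X  //  F (not V and (V or X)), F X.
  branch 1 (add T (not V and (V or X)), T X):
    × closes — contains both X and not X.
  branch 2 (add F (not V and (V or X)), F X):
    F (V iff not X): β-rule — branch into T V, F not X  //  F V, T not X.
      branch 2.1 (add T V, F not X):
        × closes — contains both X and not X.
      branch 2.2 (add F V, T not X):
        × closes — contains both V and not V.
All 3 branches close.
Every branch closed, so the premises entail the conclusion.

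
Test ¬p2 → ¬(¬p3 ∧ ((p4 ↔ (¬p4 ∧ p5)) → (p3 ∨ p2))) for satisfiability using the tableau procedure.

Satisfiable

Initial set: {(¬p2 → ¬(¬p3 ∧ ((p4 ↔ (¬p4 ∧ p5)) → (p3 ∨ p2))))}.
(¬p2 → ¬(¬p3 ∧ ((p4 ↔ (¬p4 ∧ p5)) → (p3 ∨ p2)))): β-rule — branch into ¬¬p2  //  ¬(¬p3 ∧ ((p4 ↔ (¬p4 ∧ p5)) → (p3 ∨ p2))).
  branch 1 (add ¬¬p2):
    ○ open, literals {p2=T}.
  branch 2 (add ¬(¬p3 ∧ ((p4 ↔ (¬p4 ∧ p5)) → (p3 ∨ p2)))):
    ¬(¬p3 ∧ ((p4 ↔ (¬p4 ∧ p5)) → (p3 ∨ p2))): β-rule — branch into ¬¬p3  //  ¬((p4 ↔ (¬p4 ∧ p5)) → (p3 ∨ p2)).
      branch 2.1 (add ¬¬p3):
        ○ open, literals {p3=T}.
      branch 2.2 (add ¬((p4 ↔ (¬p4 ∧ p5)) → (p3 ∨ p2))):
        ¬((p4 ↔ (¬p4 ∧ p5)) → (p3 ∨ p2)): α-rule — add (p4 ↔ (¬p4 ∧ p5)), ¬(p3 ∨ p2).
        ¬(p3 ∨ p2): α-rule — add ¬p3, ¬p2.
        (p4 ↔ (¬p4 ∧ p5)): β-rule — branch into p4, (¬p4 ∧ p5)  //  ¬p4, ¬(¬p4 ∧ p5).
          branch 2.2.1 (add p4, (¬p4 ∧ p5)):
            (¬p4 ∧ p5): α-rule — add ¬p4, p5.
            × closes — contains both p4 and ¬p4.
          branch 2.2.2 (add ¬p4, ¬(¬p4 ∧ p5)):
            ¬(¬p4 ∧ p5): β-rule — branch into ¬¬p4  //  ¬p5.
              branch 2.2.2.1 (add ¬¬p4):
                × closes — contains both p4 and ¬p4.
              branch 2.2.2.2 (add ¬p5):
                ○ open, literals {p2=F, p3=F, p4=F, p5=F}.
2 branches closed, 3 open.
An open branch gives a satisfying assignment: p2=T.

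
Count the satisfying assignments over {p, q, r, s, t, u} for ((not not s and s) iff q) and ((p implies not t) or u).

28

Initial set: {T (((not not s and s) iff q) and ((p implies not t) or u))}.
T (((not not s and s) iff q) and ((p implies not t) or u)): α-rule — add T ((not not s and s) iff q), T ((p implies not t) or u).
T ((not not s and s) iff q): β-rule — branch into T (not not s and s), T q  //  F (not not s and s), F q.
  branch 1 (add T (not not s and s), T q):
    T (not not s and s): α-rule — add T not not s, T s.
    T not not s: drop double negation, giving T s.
    T ((p implies not t) or u): β-rule — branch into T (p implies not t)  //  T u.
      branch 1.1 (add T (p implies not t)):
        T (p implies not t): β-rule — branch into F p  //  T not t.
          branch 1.1.1 (add F p):
            ○ open, literals {p=0, q=1, s=1}.
          branch 1.1.2 (add T not t):
            ○ open, literals {q=1, s=1, t=0}.
      branch 1.2 (add T u):
        ○ open, literals {q=1, s=1, u=1}.
  branch 2 (add F (not not s and s), F q):
    T ((p implies not t) or u): β-rule — branch into T (p implies not t)  //  T u.
      branch 2.1 (add T (p implies not t)):
        F (not not s and s): β-rule — branch into F not not s  //  F s.
          branch 2.1.1 (add F not not s):
            F not not s: drop double negation, giving F s.
            T (p implies not t): β-rule — branch into F p  //  T not t.
              branch 2.1.1.1 (add F p):
                ○ open, literals {p=0, q=0, s=0}.
              branch 2.1.1.2 (add T not t):
                ○ open, literals {q=0, s=0, t=0}.
          branch 2.1.2 (add F s):
            T (p implies not t): β-rule — branch into F p  //  T not t.
              branch 2.1.2.1 (add F p):
                ○ open, literals {p=0, q=0, s=0}.
              branch 2.1.2.2 (add T not t):
                ○ open, literals {q=0, s=0, t=0}.
      branch 2.2 (add T u):
        F (not not s and s): β-rule — branch into F not not s  //  F s.
          branch 2.2.1 (add F not not s):
            F not not s: drop double negation, giving F s.
            ○ open, literals {q=0, s=0, u=1}.
          branch 2.2.2 (add F s):
            ○ open, literals {q=0, s=0, u=1}.
0 branches closed, 9 open.
Each open branch fixes some atoms; the unmentioned ones are free. Counting distinct full assignments: branch {p=0, q=1, s=1} (r, t, u) contributes 8 new; branch {q=1, s=1, t=0} (p, r, u) contributes 4 new; branch {q=1, s=1, u=1} (p, r, t) contributes 2 new; branch {p=0, q=0, s=0} (r, t, u) contributes 8 new; branch {q=0, s=0, t=0} (p, r, u) contributes 4 new; branch {p=0, q=0, s=0} (r, t, u) contributes 0 new; branch {q=0, s=0, t=0} (p, r, u) contributes 0 new; branch {q=0, s=0, u=1} (p, r, t) contributes 2 new; branch {q=0, s=0, u=1} (p, r, t) contributes 0 new. Total: 28.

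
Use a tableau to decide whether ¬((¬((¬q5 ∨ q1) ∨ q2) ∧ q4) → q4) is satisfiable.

Unsatisfiable

Initial set: {T ¬((¬((¬q5 ∨ q1) ∨ q2) ∧ q4) → q4)}.
T ¬((¬((¬q5 ∨ q1) ∨ q2) ∧ q4) → q4): α-rule — add T (¬((¬q5 ∨ q1) ∨ q2) ∧ q4), F q4.
T (¬((¬q5 ∨ q1) ∨ q2) ∧ q4): α-rule — add T ¬((¬q5 ∨ q1) ∨ q2), T q4.
× closes — contains both q4 and ¬q4.
All 1 branch closes.
Every branch closed; the formula is unsatisfiable.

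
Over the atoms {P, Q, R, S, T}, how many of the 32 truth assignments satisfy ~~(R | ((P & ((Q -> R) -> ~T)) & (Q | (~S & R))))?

20

Initial set: {~~(R | ((P & ((Q -> R) -> ~T)) & (Q | (~S & R))))}.
~~(R | ((P & ((Q -> R) -> ~T)) & (Q | (~S & R)))): drop double negation, giving (R | ((P & ((Q -> R) -> ~T)) & (Q | (~S & R)))).
(R | ((P & ((Q -> R) -> ~T)) & (Q | (~S & R)))): β-rule — branch into R  //  ((P & ((Q -> R) -> ~T)) & (Q | (~S & R))).
  branch 1 (add R):
    ○ open, literals {R=T}.
  branch 2 (add ((P & ((Q -> R) -> ~T)) & (Q | (~S & R)))):
    ((P & ((Q -> R) -> ~T)) & (Q | (~S & R))): α-rule — add (P & ((Q -> R) -> ~T)), (Q | (~S & R)).
    (P & ((Q -> R) -> ~T)): α-rule — add P, ((Q -> R) -> ~T).
    (Q | (~S & R)): β-rule — branch into Q  //  (~S & R).
      branch 2.1 (add Q):
        ((Q -> R) -> ~T): β-rule — branch into ~(Q -> R)  //  ~T.
          branch 2.1.1 (add ~(Q -> R)):
            ~(Q -> R): α-rule — add Q, ~R.
            ○ open, literals {P=T, Q=T, R=F}.
          branch 2.1.2 (add ~T):
            ○ open, literals {P=T, Q=T, T=F}.
      branch 2.2 (add (~S & R)):
        (~S & R): α-rule — add ~S, R.
        ((Q -> R) -> ~T): β-rule — branch into ~(Q -> R)  //  ~T.
          branch 2.2.1 (add ~(Q -> R)):
            ~(Q -> R): α-rule — add Q, ~R.
            × closes — contains both R and ~R.
          branch 2.2.2 (add ~T):
            ○ open, literals {P=T, R=T, S=F, T=F}.
1 branch closed, 4 open.
Each open branch fixes some atoms; the unmentioned ones are free. Counting distinct full assignments: branch {R=T} (P, Q, S, T) contributes 16 new; branch {P=T, Q=T, R=F} (S, T) contributes 4 new; branch {P=T, Q=T, T=F} (R, S) contributes 0 new; branch {P=T, R=T, S=F, T=F} (Q) contributes 0 new. Total: 20.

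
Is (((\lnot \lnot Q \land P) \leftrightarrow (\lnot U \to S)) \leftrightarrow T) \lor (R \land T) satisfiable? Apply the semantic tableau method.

Initial set: {((((\lnot \lnot Q \land P) \leftrightarrow (\lnot U \to S)) \leftrightarrow T) \lor (R \land T))}.
((((\lnot \lnot Q \land P) \leftrightarrow (\lnot U \to S)) \leftrightarrow T) \lor (R \land T)): β-rule — branch into (((\lnot \lnot Q \land P) \leftrightarrow (\lnot U \to S)) \leftrightarrow T)  //  (R \land T).
  branch 1 (add (((\lnot \lnot Q \land P) \leftrightarrow (\lnot U \to S)) \leftrightarrow T)):
    (((\lnot \lnot Q \land P) \leftrightarrow (\lnot U \to S)) \leftrightarrow T): β-rule — branch into ((\lnot \lnot Q \land P) \leftrightarrow (\lnot U \to S)), T  //  \lnot ((\lnot \lnot Q \land P) \leftrightarrow (\lnot U \to S)), \lnot T.
      branch 1.1 (add ((\lnot \lnot Q \land P) \leftrightarrow (\lnot U \to S)), T):
        ((\lnot \lnot Q \land P) \leftrightarrow (\lnot U \to S)): β-rule — branch into (\lnot \lnot Q \land P), (\lnot U \to S)  //  \lnot (\lnot \lnot Q \land P), \lnot (\lnot U \to S).
          branch 1.1.1 (add (\lnot \lnot Q \land P), (\lnot U \to S)):
            (\lnot \lnot Q \land P): α-rule — add \lnot \lnot Q, P.
            \lnot \lnot Q: drop double negation, giving Q.
            (\lnot U \to S): β-rule — branch into \lnot \lnot U  //  S.
              branch 1.1.1.1 (add \lnot \lnot U):
                ○ open, literals {P=true, Q=true, T=true, U=true}.
              branch 1.1.1.2 (add S):
                ○ open, literals {P=true, Q=true, S=true, T=true}.
          branch 1.1.2 (add \lnot (\lnot \lnot Q \land P), \lnot (\lnot U \to S)):
            \lnot (\lnot U \to S): α-rule — add \lnot U, \lnot S.
            \lnot (\lnot \lnot Q \land P): β-rule — branch into \lnot \lnot \lnot Q  //  \lnot P.
              branch 1.1.2.1 (add \lnot \lnot \lnot Q):
                \lnot \lnot \lnot Q: drop double negation, giving \lnot Q.
                ○ open, literals {Q=false, S=false, T=true, U=false}.
              branch 1.1.2.2 (add \lnot P):
                ○ open, literals {P=false, S=false, T=true, U=false}.
      branch 1.2 (add \lnot ((\lnot \lnot Q \land P) \leftrightarrow (\lnot U \to S)), \lnot T):
        \lnot ((\lnot \lnot Q \land P) \leftrightarrow (\lnot U \to S)): β-rule — branch into (\lnot \lnot Q \land P), \lnot (\lnot U \to S)  //  \lnot (\lnot \lnot Q \land P), (\lnot U \to S).
          branch 1.2.1 (add (\lnot \lnot Q \land P), \lnot (\lnot U \to S)):
            (\lnot \lnot Q \land P): α-rule — add \lnot \lnot Q, P.
            \lnot (\lnot U \to S): α-rule — add \lnot U, \lnot S.
            \lnot \lnot Q: drop double negation, giving Q.
            ○ open, literals {P=true, Q=true, S=false, T=false, U=false}.
          branch 1.2.2 (add \lnot (\lnot \lnot Q \land P), (\lnot U \to S)):
            \lnot (\lnot \lnot Q \land P): β-rule — branch into \lnot \lnot \lnot Q  //  \lnot P.
              branch 1.2.2.1 (add \lnot \lnot \lnot Q):
                \lnot \lnot \lnot Q: drop double negation, giving \lnot Q.
                (\lnot U \to S): β-rule — branch into \lnot \lnot U  //  S.
                  branch 1.2.2.1.1 (add \lnot \lnot U):
                    ○ open, literals {Q=false, T=false, U=true}.
                  branch 1.2.2.1.2 (add S):
                    ○ open, literals {Q=false, S=true, T=false}.
              branch 1.2.2.2 (add \lnot P):
                (\lnot U \to S): β-rule — branch into \lnot \lnot U  //  S.
                  branch 1.2.2.2.1 (add \lnot \lnot U):
                    ○ open, literals {P=false, T=false, U=true}.
                  branch 1.2.2.2.2 (add S):
                    ○ open, literals {P=false, S=true, T=false}.
  branch 2 (add (R \land T)):
    (R \land T): α-rule — add R, T.
    ○ open, literals {R=true, T=true}.
0 branches closed, 10 open.
An open branch gives a satisfying assignment: P=true, Q=true, T=true, U=true.

Satisfiable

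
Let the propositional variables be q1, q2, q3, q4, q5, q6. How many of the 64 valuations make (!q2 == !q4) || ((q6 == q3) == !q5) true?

48

Initial set: {((!q2 == !q4) || ((q6 == q3) == !q5))}.
((!q2 == !q4) || ((q6 == q3) == !q5)): β-rule — branch into (!q2 == !q4)  //  ((q6 == q3) == !q5).
  branch 1 (add (!q2 == !q4)):
    (!q2 == !q4): β-rule — branch into !q2, !q4  //  !!q2, !!q4.
      branch 1.1 (add !q2, !q4):
        ○ open, literals {q2=0, q4=0}.
      branch 1.2 (add !!q2, !!q4):
        ○ open, literals {q2=1, q4=1}.
  branch 2 (add ((q6 == q3) == !q5)):
    ((q6 == q3) == !q5): β-rule — branch into (q6 == q3), !q5  //  !(q6 == q3), !!q5.
      branch 2.1 (add (q6 == q3), !q5):
        (q6 == q3): β-rule — branch into q6, q3  //  !q6, !q3.
          branch 2.1.1 (add q6, q3):
            ○ open, literals {q3=1, q5=0, q6=1}.
          branch 2.1.2 (add !q6, !q3):
            ○ open, literals {q3=0, q5=0, q6=0}.
      branch 2.2 (add !(q6 == q3), !!q5):
        !(q6 == q3): β-rule — branch into q6, !q3  //  !q6, q3.
          branch 2.2.1 (add q6, !q3):
            ○ open, literals {q3=0, q5=1, q6=1}.
          branch 2.2.2 (add !q6, q3):
            ○ open, literals {q3=1, q5=1, q6=0}.
0 branches closed, 6 open.
Each open branch fixes some atoms; the unmentioned ones are free. Counting distinct full assignments: branch {q2=0, q4=0} (q1, q3, q5, q6) contributes 16 new; branch {q2=1, q4=1} (q1, q3, q5, q6) contributes 16 new; branch {q3=1, q5=0, q6=1} (q1, q2, q4) contributes 4 new; branch {q3=0, q5=0, q6=0} (q1, q2, q4) contributes 4 new; branch {q3=0, q5=1, q6=1} (q1, q2, q4) contributes 4 new; branch {q3=1, q5=1, q6=0} (q1, q2, q4) contributes 4 new. Total: 48.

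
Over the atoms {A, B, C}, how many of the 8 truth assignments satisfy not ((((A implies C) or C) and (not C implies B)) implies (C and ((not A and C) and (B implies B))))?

Initial set: {T not ((((A implies C) or C) and (not C implies B)) implies (C and ((not A and C) and (B implies B))))}.
T not ((((A implies C) or C) and (not C implies B)) implies (C and ((not A and C) and (B implies B)))): α-rule — add T (((A implies C) or C) and (not C implies B)), F (C and ((not A and C) and (B implies B))).
T (((A implies C) or C) and (not C implies B)): α-rule — add T ((A implies C) or C), T (not C implies B).
F (C and ((not A and C) and (B implies B))): β-rule — branch into F C  //  F ((not A and C) and (B implies B)).
  branch 1 (add F C):
    T ((A implies C) or C): β-rule — branch into T (A implies C)  //  T C.
      branch 1.1 (add T (A implies C)):
        T (not C implies B): β-rule — branch into F not C  //  T B.
          branch 1.1.1 (add F not C):
            × closes — contains both C and not C.
          branch 1.1.2 (add T B):
            T (A implies C): β-rule — branch into F A  //  T C.
              branch 1.1.2.1 (add F A):
                ○ open, literals {A=F, B=T, C=F}.
              branch 1.1.2.2 (add T C):
                × closes — contains both C and not C.
      branch 1.2 (add T C):
        × closes — contains both C and not C.
  branch 2 (add F ((not A and C) and (B implies B))):
    T ((A implies C) or C): β-rule — branch into T (A implies C)  //  T C.
      branch 2.1 (add T (A implies C)):
        T (not C implies B): β-rule — branch into F not C  //  T B.
          branch 2.1.1 (add F not C):
            F ((not A and C) and (B implies B)): β-rule — branch into F (not A and C)  //  F (B implies B).
              branch 2.1.1.1 (add F (not A and C)):
                T (A implies C): β-rule — branch into F A  //  T C.
                  branch 2.1.1.1.1 (add F A):
                    F (not A and C): β-rule — branch into F not A  //  F C.
                      branch 2.1.1.1.1.1 (add F not A):
                        × closes — contains both A and not A.
                      branch 2.1.1.1.1.2 (add F C):
                        × closes — contains both C and not C.
                  branch 2.1.1.1.2 (add T C):
                    F (not A and C): β-rule — branch into F not A  //  F C.
                      branch 2.1.1.1.2.1 (add F not A):
                        ○ open, literals {A=T, C=T}.
                      branch 2.1.1.1.2.2 (add F C):
                        × closes — contains both C and not C.
              branch 2.1.1.2 (add F (B implies B)):
                F (B implies B): α-rule — add T B, F B.
                × closes — contains both B and not B.
          branch 2.1.2 (add T B):
            F ((not A and C) and (B implies B)): β-rule — branch into F (not A and C)  //  F (B implies B).
              branch 2.1.2.1 (add F (not A and C)):
                T (A implies C): β-rule — branch into F A  //  T C.
                  branch 2.1.2.1.1 (add F A):
                    F (not A and C): β-rule — branch into F not A  //  F C.
                      branch 2.1.2.1.1.1 (add F not A):
                        × closes — contains both A and not A.
                      branch 2.1.2.1.1.2 (add F C):
                        ○ open, literals {A=F, B=T, C=F}.
                  branch 2.1.2.1.2 (add T C):
                    F (not A and C): β-rule — branch into F not A  //  F C.
                      branch 2.1.2.1.2.1 (add F not A):
                        ○ open, literals {A=T, B=T, C=T}.
                      branch 2.1.2.1.2.2 (add F C):
                        × closes — contains both C and not C.
              branch 2.1.2.2 (add F (B implies B)):
                F (B implies B): α-rule — add T B, F B.
                × closes — contains both B and not B.
      branch 2.2 (add T C):
        T (not C implies B): β-rule — branch into F not C  //  T B.
          branch 2.2.1 (add F not C):
            F ((not A and C) and (B implies B)): β-rule — branch into F (not A and C)  //  F (B implies B).
              branch 2.2.1.1 (add F (not A and C)):
                F (not A and C): β-rule — branch into F not A  //  F C.
                  branch 2.2.1.1.1 (add F not A):
                    ○ open, literals {A=T, C=T}.
                  branch 2.2.1.1.2 (add F C):
                    × closes — contains both C and not C.
              branch 2.2.1.2 (add F (B implies B)):
                F (B implies B): α-rule — add T B, F B.
                × closes — contains both B and not B.
          branch 2.2.2 (add T B):
            F ((not A and C) and (B implies B)): β-rule — branch into F (not A and C)  //  F (B implies B).
              branch 2.2.2.1 (add F (not A and C)):
                F (not A and C): β-rule — branch into F not A  //  F C.
                  branch 2.2.2.1.1 (add F not A):
                    ○ open, literals {A=T, B=T, C=T}.
                  branch 2.2.2.1.2 (add F C):
                    × closes — contains both C and not C.
              branch 2.2.2.2 (add F (B implies B)):
                F (B implies B): α-rule — add T B, F B.
                × closes — contains both B and not B.
14 branches closed, 6 open.
Each open branch fixes some atoms; the unmentioned ones are free. Counting distinct full assignments: branch {A=F, B=T, C=F} (none free) contributes 1 new; branch {A=T, C=T} (B) contributes 2 new; branch {A=F, B=T, C=F} (none free) contributes 0 new; branch {A=T, B=T, C=T} (none free) contributes 0 new; branch {A=T, C=T} (B) contributes 0 new; branch {A=T, B=T, C=T} (none free) contributes 0 new. Total: 3.

3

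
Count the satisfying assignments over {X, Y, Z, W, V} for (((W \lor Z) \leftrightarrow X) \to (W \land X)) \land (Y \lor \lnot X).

18

Initial set: {((((W \lor Z) \leftrightarrow X) \to (W \land X)) \land (Y \lor \lnot X))}.
((((W \lor Z) \leftrightarrow X) \to (W \land X)) \land (Y \lor \lnot X)): α-rule — add (((W \lor Z) \leftrightarrow X) \to (W \land X)), (Y \lor \lnot X).
(((W \lor Z) \leftrightarrow X) \to (W \land X)): β-rule — branch into \lnot ((W \lor Z) \leftrightarrow X)  //  (W \land X).
  branch 1 (add \lnot ((W \lor Z) \leftrightarrow X)):
    (Y \lor \lnot X): β-rule — branch into Y  //  \lnot X.
      branch 1.1 (add Y):
        \lnot ((W \lor Z) \leftrightarrow X): β-rule — branch into (W \lor Z), \lnot X  //  \lnot (W \lor Z), X.
          branch 1.1.1 (add (W \lor Z), \lnot X):
            (W \lor Z): β-rule — branch into W  //  Z.
              branch 1.1.1.1 (add W):
                ○ open, literals {W=1, X=0, Y=1}.
              branch 1.1.1.2 (add Z):
                ○ open, literals {X=0, Y=1, Z=1}.
          branch 1.1.2 (add \lnot (W \lor Z), X):
            \lnot (W \lor Z): α-rule — add \lnot W, \lnot Z.
            ○ open, literals {W=0, X=1, Y=1, Z=0}.
      branch 1.2 (add \lnot X):
        \lnot ((W \lor Z) \leftrightarrow X): β-rule — branch into (W \lor Z), \lnot X  //  \lnot (W \lor Z), X.
          branch 1.2.1 (add (W \lor Z), \lnot X):
            (W \lor Z): β-rule — branch into W  //  Z.
              branch 1.2.1.1 (add W):
                ○ open, literals {W=1, X=0}.
              branch 1.2.1.2 (add Z):
                ○ open, literals {X=0, Z=1}.
          branch 1.2.2 (add \lnot (W \lor Z), X):
            × closes — contains both X and \lnot X.
  branch 2 (add (W \land X)):
    (W \land X): α-rule — add W, X.
    (Y \lor \lnot X): β-rule — branch into Y  //  \lnot X.
      branch 2.1 (add Y):
        ○ open, literals {W=1, X=1, Y=1}.
      branch 2.2 (add \lnot X):
        × closes — contains both X and \lnot X.
2 branches closed, 6 open.
Each open branch fixes some atoms; the unmentioned ones are free. Counting distinct full assignments: branch {W=1, X=0, Y=1} (Z, V) contributes 4 new; branch {X=0, Y=1, Z=1} (W, V) contributes 2 new; branch {W=0, X=1, Y=1, Z=0} (V) contributes 2 new; branch {W=1, X=0} (Y, Z, V) contributes 4 new; branch {X=0, Z=1} (Y, W, V) contributes 2 new; branch {W=1, X=1, Y=1} (Z, V) contributes 4 new. Total: 18.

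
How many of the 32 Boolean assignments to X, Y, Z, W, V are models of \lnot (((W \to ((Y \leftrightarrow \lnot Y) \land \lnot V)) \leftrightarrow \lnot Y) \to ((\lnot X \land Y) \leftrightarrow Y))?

Initial set: {T \lnot (((W \to ((Y \leftrightarrow \lnot Y) \land \lnot V)) \leftrightarrow \lnot Y) \to ((\lnot X \land Y) \leftrightarrow Y))}.
T \lnot (((W \to ((Y \leftrightarrow \lnot Y) \land \lnot V)) \leftrightarrow \lnot Y) \to ((\lnot X \land Y) \leftrightarrow Y)): α-rule — add T ((W \to ((Y \leftrightarrow \lnot Y) \land \lnot V)) \leftrightarrow \lnot Y), F ((\lnot X \land Y) \leftrightarrow Y).
T ((W \to ((Y \leftrightarrow \lnot Y) \land \lnot V)) \leftrightarrow \lnot Y): β-rule — branch into T (W \to ((Y \leftrightarrow \lnot Y) \land \lnot V)), T \lnot Y  //  F (W \to ((Y \leftrightarrow \lnot Y) \land \lnot V)), F \lnot Y.
  branch 1 (add T (W \to ((Y \leftrightarrow \lnot Y) \land \lnot V)), T \lnot Y):
    F ((\lnot X \land Y) \leftrightarrow Y): β-rule — branch into T (\lnot X \land Y), F Y  //  F (\lnot X \land Y), T Y.
      branch 1.1 (add T (\lnot X \land Y), F Y):
        T (\lnot X \land Y): α-rule — add T \lnot X, T Y.
        × closes — contains both Y and \lnot Y.
      branch 1.2 (add F (\lnot X \land Y), T Y):
        × closes — contains both Y and \lnot Y.
  branch 2 (add F (W \to ((Y \leftrightarrow \lnot Y) \land \lnot V)), F \lnot Y):
    F (W \to ((Y \leftrightarrow \lnot Y) \land \lnot V)): α-rule — add T W, F ((Y \leftrightarrow \lnot Y) \land \lnot V).
    F ((\lnot X \land Y) \leftrightarrow Y): β-rule — branch into T (\lnot X \land Y), F Y  //  F (\lnot X \land Y), T Y.
      branch 2.1 (add T (\lnot X \land Y), F Y):
        × closes — contains both Y and \lnot Y.
      branch 2.2 (add F (\lnot X \land Y), T Y):
        F ((Y \leftrightarrow \lnot Y) \land \lnot V): β-rule — branch into F (Y \leftrightarrow \lnot Y)  //  F \lnot V.
          branch 2.2.1 (add F (Y \leftrightarrow \lnot Y)):
            F (\lnot X \land Y): β-rule — branch into F \lnot X  //  F Y.
              branch 2.2.1.1 (add F \lnot X):
                F (Y \leftrightarrow \lnot Y): β-rule — branch into T Y, F \lnot Y  //  F Y, T \lnot Y.
                  branch 2.2.1.1.1 (add T Y, F \lnot Y):
                    ○ open, literals {W=T, X=T, Y=T}.
                  branch 2.2.1.1.2 (add F Y, T \lnot Y):
                    × closes — contains both Y and \lnot Y.
              branch 2.2.1.2 (add F Y):
                × closes — contains both Y and \lnot Y.
          branch 2.2.2 (add F \lnot V):
            F (\lnot X \land Y): β-rule — branch into F \lnot X  //  F Y.
              branch 2.2.2.1 (add F \lnot X):
                ○ open, literals {V=T, W=T, X=T, Y=T}.
              branch 2.2.2.2 (add F Y):
                × closes — contains both Y and \lnot Y.
6 branches closed, 2 open.
Each open branch fixes some atoms; the unmentioned ones are free. Counting distinct full assignments: branch {W=T, X=T, Y=T} (Z, V) contributes 4 new; branch {V=T, W=T, X=T, Y=T} (Z) contributes 0 new. Total: 4.

4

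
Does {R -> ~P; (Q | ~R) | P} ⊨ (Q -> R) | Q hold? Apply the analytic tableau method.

Initial set: {(R -> ~P); ((Q | ~R) | P); ~((Q -> R) | Q)}.
~((Q -> R) | Q): α-rule — add ~(Q -> R), ~Q.
~(Q -> R): α-rule — add Q, ~R.
× closes — contains both Q and ~Q.
All 1 branch closes.
Every branch closed, so the premises entail the conclusion.

Yes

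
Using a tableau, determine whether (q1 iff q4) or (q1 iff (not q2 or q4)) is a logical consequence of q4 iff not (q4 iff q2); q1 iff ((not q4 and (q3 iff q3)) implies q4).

Yes

Initial set: {(q4 iff not (q4 iff q2)); (q1 iff ((not q4 and (q3 iff q3)) implies q4)); not ((q1 iff q4) or (q1 iff (not q2 or q4)))}.
not ((q1 iff q4) or (q1 iff (not q2 or q4))): α-rule — add not (q1 iff q4), not (q1 iff (not q2 or q4)).
(q4 iff not (q4 iff q2)): β-rule — branch into q4, not (q4 iff q2)  //  not q4, not not (q4 iff q2).
  branch 1 (add q4, not (q4 iff q2)):
    (q1 iff ((not q4 and (q3 iff q3)) implies q4)): β-rule — branch into q1, ((not q4 and (q3 iff q3)) implies q4)  //  not q1, not ((not q4 and (q3 iff q3)) implies q4).
      branch 1.1 (add q1, ((not q4 and (q3 iff q3)) implies q4)):
        not (q1 iff q4): β-rule — branch into q1, not q4  //  not q1, q4.
          branch 1.1.1 (add q1, not q4):
            × closes — contains both q4 and not q4.
          branch 1.1.2 (add not q1, q4):
            × closes — contains both q1 and not q1.
      branch 1.2 (add not q1, not ((not q4 and (q3 iff q3)) implies q4)):
        not ((not q4 and (q3 iff q3)) implies q4): α-rule — add (not q4 and (q3 iff q3)), not q4.
        × closes — contains both q4 and not q4.
  branch 2 (add not q4, not not (q4 iff q2)):
    (q1 iff ((not q4 and (q3 iff q3)) implies q4)): β-rule — branch into q1, ((not q4 and (q3 iff q3)) implies q4)  //  not q1, not ((not q4 and (q3 iff q3)) implies q4).
      branch 2.1 (add q1, ((not q4 and (q3 iff q3)) implies q4)):
        not (q1 iff q4): β-rule — branch into q1, not q4  //  not q1, q4.
          branch 2.1.1 (add q1, not q4):
            not (q1 iff (not q2 or q4)): β-rule — branch into q1, not (not q2 or q4)  //  not q1, (not q2 or q4).
              branch 2.1.1.1 (add q1, not (not q2 or q4)):
                not (not q2 or q4): α-rule — add not not q2, not q4.
                not not (q4 iff q2): β-rule — branch into q4, q2  //  not q4, not q2.
                  branch 2.1.1.1.1 (add q4, q2):
                    × closes — contains both q4 and not q4.
                  branch 2.1.1.1.2 (add not q4, not q2):
                    × closes — contains both q2 and not q2.
              branch 2.1.1.2 (add not q1, (not q2 or q4)):
                × closes — contains both q1 and not q1.
          branch 2.1.2 (add not q1, q4):
            × closes — contains both q1 and not q1.
      branch 2.2 (add not q1, not ((not q4 and (q3 iff q3)) implies q4)):
        not ((not q4 and (q3 iff q3)) implies q4): α-rule — add (not q4 and (q3 iff q3)), not q4.
        (not q4 and (q3 iff q3)): α-rule — add not q4, (q3 iff q3).
        not (q1 iff q4): β-rule — branch into q1, not q4  //  not q1, q4.
          branch 2.2.1 (add q1, not q4):
            × closes — contains both q1 and not q1.
          branch 2.2.2 (add not q1, q4):
            × closes — contains both q4 and not q4.
All 9 branches close.
Every branch closed, so the premises entail the conclusion.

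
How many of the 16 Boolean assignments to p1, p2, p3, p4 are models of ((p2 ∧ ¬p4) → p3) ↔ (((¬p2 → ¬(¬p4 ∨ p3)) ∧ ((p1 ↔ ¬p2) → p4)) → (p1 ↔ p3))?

Initial set: {(((p2 ∧ ¬p4) → p3) ↔ (((¬p2 → ¬(¬p4 ∨ p3)) ∧ ((p1 ↔ ¬p2) → p4)) → (p1 ↔ p3)))}.
(((p2 ∧ ¬p4) → p3) ↔ (((¬p2 → ¬(¬p4 ∨ p3)) ∧ ((p1 ↔ ¬p2) → p4)) → (p1 ↔ p3))): β-rule — branch into ((p2 ∧ ¬p4) → p3), (((¬p2 → ¬(¬p4 ∨ p3)) ∧ ((p1 ↔ ¬p2) → p4)) → (p1 ↔ p3))  //  ¬((p2 ∧ ¬p4) → p3), ¬(((¬p2 → ¬(¬p4 ∨ p3)) ∧ ((p1 ↔ ¬p2) → p4)) → (p1 ↔ p3)).
  branch 1 (add ((p2 ∧ ¬p4) → p3), (((¬p2 → ¬(¬p4 ∨ p3)) ∧ ((p1 ↔ ¬p2) → p4)) → (p1 ↔ p3))):
    ((p2 ∧ ¬p4) → p3): β-rule — branch into ¬(p2 ∧ ¬p4)  //  p3.
      branch 1.1 (add ¬(p2 ∧ ¬p4)):
        (((¬p2 → ¬(¬p4 ∨ p3)) ∧ ((p1 ↔ ¬p2) → p4)) → (p1 ↔ p3)): β-rule — branch into ¬((¬p2 → ¬(¬p4 ∨ p3)) ∧ ((p1 ↔ ¬p2) → p4))  //  (p1 ↔ p3).
          branch 1.1.1 (add ¬((¬p2 → ¬(¬p4 ∨ p3)) ∧ ((p1 ↔ ¬p2) → p4))):
            ¬(p2 ∧ ¬p4): β-rule — branch into ¬p2  //  ¬¬p4.
              branch 1.1.1.1 (add ¬p2):
                ¬((¬p2 → ¬(¬p4 ∨ p3)) ∧ ((p1 ↔ ¬p2) → p4)): β-rule — branch into ¬(¬p2 → ¬(¬p4 ∨ p3))  //  ¬((p1 ↔ ¬p2) → p4).
                  branch 1.1.1.1.1 (add ¬(¬p2 → ¬(¬p4 ∨ p3))):
                    ¬(¬p2 → ¬(¬p4 ∨ p3)): α-rule — add ¬p2, ¬¬(¬p4 ∨ p3).
                    ¬¬(¬p4 ∨ p3): β-rule — branch into ¬p4  //  p3.
                      branch 1.1.1.1.1.1 (add ¬p4):
                        ○ open, literals {p2=F, p4=F}.
                      branch 1.1.1.1.1.2 (add p3):
                        ○ open, literals {p2=F, p3=T}.
                  branch 1.1.1.1.2 (add ¬((p1 ↔ ¬p2) → p4)):
                    ¬((p1 ↔ ¬p2) → p4): α-rule — add (p1 ↔ ¬p2), ¬p4.
                    (p1 ↔ ¬p2): β-rule — branch into p1, ¬p2  //  ¬p1, ¬¬p2.
                      branch 1.1.1.1.2.1 (add p1, ¬p2):
                        ○ open, literals {p1=T, p2=F, p4=F}.
                      branch 1.1.1.1.2.2 (add ¬p1, ¬¬p2):
                        × closes — contains both p2 and ¬p2.
              branch 1.1.1.2 (add ¬¬p4):
                ¬((¬p2 → ¬(¬p4 ∨ p3)) ∧ ((p1 ↔ ¬p2) → p4)): β-rule — branch into ¬(¬p2 → ¬(¬p4 ∨ p3))  //  ¬((p1 ↔ ¬p2) → p4).
                  branch 1.1.1.2.1 (add ¬(¬p2 → ¬(¬p4 ∨ p3))):
                    ¬(¬p2 → ¬(¬p4 ∨ p3)): α-rule — add ¬p2, ¬¬(¬p4 ∨ p3).
                    ¬¬(¬p4 ∨ p3): β-rule — branch into ¬p4  //  p3.
                      branch 1.1.1.2.1.1 (add ¬p4):
                        × closes — contains both p4 and ¬p4.
                      branch 1.1.1.2.1.2 (add p3):
                        ○ open, literals {p2=F, p3=T, p4=T}.
                  branch 1.1.1.2.2 (add ¬((p1 ↔ ¬p2) → p4)):
                    ¬((p1 ↔ ¬p2) → p4): α-rule — add (p1 ↔ ¬p2), ¬p4.
                    × closes — contains both p4 and ¬p4.
          branch 1.1.2 (add (p1 ↔ p3)):
            ¬(p2 ∧ ¬p4): β-rule — branch into ¬p2  //  ¬¬p4.
              branch 1.1.2.1 (add ¬p2):
                (p1 ↔ p3): β-rule — branch into p1, p3  //  ¬p1, ¬p3.
                  branch 1.1.2.1.1 (add p1, p3):
                    ○ open, literals {p1=T, p2=F, p3=T}.
                  branch 1.1.2.1.2 (add ¬p1, ¬p3):
                    ○ open, literals {p1=F, p2=F, p3=F}.
              branch 1.1.2.2 (add ¬¬p4):
                (p1 ↔ p3): β-rule — branch into p1, p3  //  ¬p1, ¬p3.
                  branch 1.1.2.2.1 (add p1, p3):
                    ○ open, literals {p1=T, p3=T, p4=T}.
                  branch 1.1.2.2.2 (add ¬p1, ¬p3):
                    ○ open, literals {p1=F, p3=F, p4=T}.
      branch 1.2 (add p3):
        (((¬p2 → ¬(¬p4 ∨ p3)) ∧ ((p1 ↔ ¬p2) → p4)) → (p1 ↔ p3)): β-rule — branch into ¬((¬p2 → ¬(¬p4 ∨ p3)) ∧ ((p1 ↔ ¬p2) → p4))  //  (p1 ↔ p3).
          branch 1.2.1 (add ¬((¬p2 → ¬(¬p4 ∨ p3)) ∧ ((p1 ↔ ¬p2) → p4))):
            ¬((¬p2 → ¬(¬p4 ∨ p3)) ∧ ((p1 ↔ ¬p2) → p4)): β-rule — branch into ¬(¬p2 → ¬(¬p4 ∨ p3))  //  ¬((p1 ↔ ¬p2) → p4).
              branch 1.2.1.1 (add ¬(¬p2 → ¬(¬p4 ∨ p3))):
                ¬(¬p2 → ¬(¬p4 ∨ p3)): α-rule — add ¬p2, ¬¬(¬p4 ∨ p3).
                ¬¬(¬p4 ∨ p3): β-rule — branch into ¬p4  //  p3.
                  branch 1.2.1.1.1 (add ¬p4):
                    ○ open, literals {p2=F, p3=T, p4=F}.
                  branch 1.2.1.1.2 (add p3):
                    ○ open, literals {p2=F, p3=T}.
              branch 1.2.1.2 (add ¬((p1 ↔ ¬p2) → p4)):
                ¬((p1 ↔ ¬p2) → p4): α-rule — add (p1 ↔ ¬p2), ¬p4.
                (p1 ↔ ¬p2): β-rule — branch into p1, ¬p2  //  ¬p1, ¬¬p2.
                  branch 1.2.1.2.1 (add p1, ¬p2):
                    ○ open, literals {p1=T, p2=F, p3=T, p4=F}.
                  branch 1.2.1.2.2 (add ¬p1, ¬¬p2):
                    ○ open, literals {p1=F, p2=T, p3=T, p4=F}.
          branch 1.2.2 (add (p1 ↔ p3)):
            (p1 ↔ p3): β-rule — branch into p1, p3  //  ¬p1, ¬p3.
              branch 1.2.2.1 (add p1, p3):
                ○ open, literals {p1=T, p3=T}.
              branch 1.2.2.2 (add ¬p1, ¬p3):
                × closes — contains both p3 and ¬p3.
  branch 2 (add ¬((p2 ∧ ¬p4) → p3), ¬(((¬p2 → ¬(¬p4 ∨ p3)) ∧ ((p1 ↔ ¬p2) → p4)) → (p1 ↔ p3))):
    ¬((p2 ∧ ¬p4) → p3): α-rule — add (p2 ∧ ¬p4), ¬p3.
    ¬(((¬p2 → ¬(¬p4 ∨ p3)) ∧ ((p1 ↔ ¬p2) → p4)) → (p1 ↔ p3)): α-rule — add ((¬p2 → ¬(¬p4 ∨ p3)) ∧ ((p1 ↔ ¬p2) → p4)), ¬(p1 ↔ p3).
    (p2 ∧ ¬p4): α-rule — add p2, ¬p4.
    ((¬p2 → ¬(¬p4 ∨ p3)) ∧ ((p1 ↔ ¬p2) → p4)): α-rule — add (¬p2 → ¬(¬p4 ∨ p3)), ((p1 ↔ ¬p2) → p4).
    ¬(p1 ↔ p3): β-rule — branch into p1, ¬p3  //  ¬p1, p3.
      branch 2.1 (add p1, ¬p3):
        (¬p2 → ¬(¬p4 ∨ p3)): β-rule — branch into ¬¬p2  //  ¬(¬p4 ∨ p3).
          branch 2.1.1 (add ¬¬p2):
            ((p1 ↔ ¬p2) → p4): β-rule — branch into ¬(p1 ↔ ¬p2)  //  p4.
              branch 2.1.1.1 (add ¬(p1 ↔ ¬p2)):
                ¬(p1 ↔ ¬p2): β-rule — branch into p1, ¬¬p2  //  ¬p1, ¬p2.
                  branch 2.1.1.1.1 (add p1, ¬¬p2):
                    ○ open, literals {p1=T, p2=T, p3=F, p4=F}.
                  branch 2.1.1.1.2 (add ¬p1, ¬p2):
                    × closes — contains both p1 and ¬p1.
              branch 2.1.1.2 (add p4):
                × closes — contains both p4 and ¬p4.
          branch 2.1.2 (add ¬(¬p4 ∨ p3)):
            ¬(¬p4 ∨ p3): α-rule — add ¬¬p4, ¬p3.
            × closes — contains both p4 and ¬p4.
      branch 2.2 (add ¬p1, p3):
        × closes — contains both p3 and ¬p3.
8 branches closed, 14 open.
Each open branch fixes some atoms; the unmentioned ones are free. Counting distinct full assignments: branch {p2=F, p4=F} (p1, p3) contributes 4 new; branch {p2=F, p3=T} (p1, p4) contributes 2 new; branch {p1=T, p2=F, p4=F} (p3) contributes 0 new; branch {p2=F, p3=T, p4=T} (p1) contributes 0 new; branch {p1=T, p2=F, p3=T} (p4) contributes 0 new; branch {p1=F, p2=F, p3=F} (p4) contributes 1 new; branch {p1=T, p3=T, p4=T} (p2) contributes 1 new; branch {p1=F, p3=F, p4=T} (p2) contributes 1 new; branch {p2=F, p3=T, p4=F} (p1) contributes 0 new; branch {p2=F, p3=T} (p1, p4) contributes 0 new; branch {p1=T, p2=F, p3=T, p4=F} (none free) contributes 0 new; branch {p1=F, p2=T, p3=T, p4=F} (none free) contributes 1 new; branch {p1=T, p3=T} (p2, p4) contributes 1 new; branch {p1=T, p2=T, p3=F, p4=F} (none free) contributes 1 new. Total: 12.

12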